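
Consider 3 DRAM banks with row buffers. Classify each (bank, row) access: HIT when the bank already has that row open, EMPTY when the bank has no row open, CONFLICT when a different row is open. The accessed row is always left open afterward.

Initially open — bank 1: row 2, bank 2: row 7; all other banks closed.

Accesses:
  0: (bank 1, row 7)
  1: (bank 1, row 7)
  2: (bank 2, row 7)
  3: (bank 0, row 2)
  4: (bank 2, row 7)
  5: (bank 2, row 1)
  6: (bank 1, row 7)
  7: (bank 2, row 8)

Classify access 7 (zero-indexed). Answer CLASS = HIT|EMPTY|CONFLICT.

#0 (1,7) C  (was 2)
#1 (1,7) H  (was 7)
#2 (2,7) H  (was 7)
#3 (0,2) E
#4 (2,7) H  (was 7)
#5 (2,1) C  (was 7)
#6 (1,7) H  (was 7)
#7 (2,8) C  (was 1)

CLASS = CONFLICT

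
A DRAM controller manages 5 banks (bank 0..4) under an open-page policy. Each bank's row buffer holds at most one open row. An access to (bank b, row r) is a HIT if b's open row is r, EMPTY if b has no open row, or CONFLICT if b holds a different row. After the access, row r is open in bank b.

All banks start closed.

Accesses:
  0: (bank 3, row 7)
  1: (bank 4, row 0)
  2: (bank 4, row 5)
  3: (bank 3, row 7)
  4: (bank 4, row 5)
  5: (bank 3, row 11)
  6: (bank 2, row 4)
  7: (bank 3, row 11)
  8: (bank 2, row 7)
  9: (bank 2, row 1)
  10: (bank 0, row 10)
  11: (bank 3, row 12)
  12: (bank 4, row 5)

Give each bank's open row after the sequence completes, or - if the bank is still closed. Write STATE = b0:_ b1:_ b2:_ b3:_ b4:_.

STATE = b0:10 b1:- b2:1 b3:12 b4:5

  [0] b3 r7: no row ⇒ E
  [1] b4 r0: no row ⇒ E
  [2] b4 r5: had r0 ⇒ C
  [3] b3 r7: had r7 ⇒ H
  [4] b4 r5: had r5 ⇒ H
  [5] b3 r11: had r7 ⇒ C
  [6] b2 r4: no row ⇒ E
  [7] b3 r11: had r11 ⇒ H
  [8] b2 r7: had r4 ⇒ C
  [9] b2 r1: had r7 ⇒ C
  [10] b0 r10: no row ⇒ E
  [11] b3 r12: had r11 ⇒ C
  [12] b4 r5: had r5 ⇒ H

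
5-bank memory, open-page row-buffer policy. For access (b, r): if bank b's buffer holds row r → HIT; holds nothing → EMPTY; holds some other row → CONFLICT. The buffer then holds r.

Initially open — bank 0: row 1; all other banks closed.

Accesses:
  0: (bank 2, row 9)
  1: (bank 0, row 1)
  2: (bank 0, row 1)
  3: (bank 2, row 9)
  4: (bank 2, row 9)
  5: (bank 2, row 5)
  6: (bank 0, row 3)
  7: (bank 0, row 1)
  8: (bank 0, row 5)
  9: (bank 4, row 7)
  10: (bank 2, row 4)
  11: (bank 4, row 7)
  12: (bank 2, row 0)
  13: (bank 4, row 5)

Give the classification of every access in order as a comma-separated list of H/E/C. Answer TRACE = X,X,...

TRACE = E,H,H,H,H,C,C,C,C,E,C,H,C,C

0: bank 2 row 9 — prev None → EMPTY
1: bank 0 row 1 — prev 1 → HIT
2: bank 0 row 1 — prev 1 → HIT
3: bank 2 row 9 — prev 9 → HIT
4: bank 2 row 9 — prev 9 → HIT
5: bank 2 row 5 — prev 9 → CONFLICT
6: bank 0 row 3 — prev 1 → CONFLICT
7: bank 0 row 1 — prev 3 → CONFLICT
8: bank 0 row 5 — prev 1 → CONFLICT
9: bank 4 row 7 — prev None → EMPTY
10: bank 2 row 4 — prev 5 → CONFLICT
11: bank 4 row 7 — prev 7 → HIT
12: bank 2 row 0 — prev 4 → CONFLICT
13: bank 4 row 5 — prev 7 → CONFLICT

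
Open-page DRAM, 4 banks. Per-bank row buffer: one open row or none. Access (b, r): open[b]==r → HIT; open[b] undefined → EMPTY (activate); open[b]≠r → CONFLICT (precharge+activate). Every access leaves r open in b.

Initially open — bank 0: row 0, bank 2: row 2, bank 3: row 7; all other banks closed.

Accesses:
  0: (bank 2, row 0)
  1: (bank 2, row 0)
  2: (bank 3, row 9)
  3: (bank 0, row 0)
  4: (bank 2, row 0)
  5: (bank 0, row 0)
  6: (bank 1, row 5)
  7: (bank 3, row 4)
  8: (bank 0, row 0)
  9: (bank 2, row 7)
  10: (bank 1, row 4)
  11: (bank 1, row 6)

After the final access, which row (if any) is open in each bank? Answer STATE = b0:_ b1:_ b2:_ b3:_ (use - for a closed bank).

step 0: bank2 2->0 [CONFLICT]
step 1: bank2 0->0 [HIT]
step 2: bank3 7->9 [CONFLICT]
step 3: bank0 0->0 [HIT]
step 4: bank2 0->0 [HIT]
step 5: bank0 0->0 [HIT]
step 6: bank1 None->5 [EMPTY]
step 7: bank3 9->4 [CONFLICT]
step 8: bank0 0->0 [HIT]
step 9: bank2 0->7 [CONFLICT]
step 10: bank1 5->4 [CONFLICT]
step 11: bank1 4->6 [CONFLICT]

STATE = b0:0 b1:6 b2:7 b3:4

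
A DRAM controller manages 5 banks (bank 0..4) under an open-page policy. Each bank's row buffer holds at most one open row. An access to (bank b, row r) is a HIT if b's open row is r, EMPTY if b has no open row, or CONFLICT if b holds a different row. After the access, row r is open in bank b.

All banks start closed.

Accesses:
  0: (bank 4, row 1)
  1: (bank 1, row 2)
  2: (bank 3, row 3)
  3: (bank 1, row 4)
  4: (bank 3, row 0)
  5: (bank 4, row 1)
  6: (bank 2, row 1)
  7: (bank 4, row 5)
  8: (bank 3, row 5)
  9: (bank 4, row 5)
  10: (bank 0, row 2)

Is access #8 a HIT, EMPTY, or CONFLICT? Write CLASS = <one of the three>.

  [0] b4 r1: no row ⇒ E
  [1] b1 r2: no row ⇒ E
  [2] b3 r3: no row ⇒ E
  [3] b1 r4: had r2 ⇒ C
  [4] b3 r0: had r3 ⇒ C
  [5] b4 r1: had r1 ⇒ H
  [6] b2 r1: no row ⇒ E
  [7] b4 r5: had r1 ⇒ C
  [8] b3 r5: had r0 ⇒ C
  [9] b4 r5: had r5 ⇒ H
  [10] b0 r2: no row ⇒ E

CLASS = CONFLICT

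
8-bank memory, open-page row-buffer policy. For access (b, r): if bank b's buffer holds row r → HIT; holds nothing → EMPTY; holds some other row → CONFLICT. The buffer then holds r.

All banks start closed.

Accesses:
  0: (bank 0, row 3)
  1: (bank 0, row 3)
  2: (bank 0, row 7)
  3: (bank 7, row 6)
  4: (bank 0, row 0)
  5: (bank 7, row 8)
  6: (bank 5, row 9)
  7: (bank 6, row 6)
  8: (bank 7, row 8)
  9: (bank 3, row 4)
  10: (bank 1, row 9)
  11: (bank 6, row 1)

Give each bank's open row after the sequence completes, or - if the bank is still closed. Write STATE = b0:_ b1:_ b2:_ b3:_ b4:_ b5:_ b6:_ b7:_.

STATE = b0:0 b1:9 b2:- b3:4 b4:- b5:9 b6:1 b7:8

  [0] b0 r3: no row ⇒ E
  [1] b0 r3: had r3 ⇒ H
  [2] b0 r7: had r3 ⇒ C
  [3] b7 r6: no row ⇒ E
  [4] b0 r0: had r7 ⇒ C
  [5] b7 r8: had r6 ⇒ C
  [6] b5 r9: no row ⇒ E
  [7] b6 r6: no row ⇒ E
  [8] b7 r8: had r8 ⇒ H
  [9] b3 r4: no row ⇒ E
  [10] b1 r9: no row ⇒ E
  [11] b6 r1: had r6 ⇒ C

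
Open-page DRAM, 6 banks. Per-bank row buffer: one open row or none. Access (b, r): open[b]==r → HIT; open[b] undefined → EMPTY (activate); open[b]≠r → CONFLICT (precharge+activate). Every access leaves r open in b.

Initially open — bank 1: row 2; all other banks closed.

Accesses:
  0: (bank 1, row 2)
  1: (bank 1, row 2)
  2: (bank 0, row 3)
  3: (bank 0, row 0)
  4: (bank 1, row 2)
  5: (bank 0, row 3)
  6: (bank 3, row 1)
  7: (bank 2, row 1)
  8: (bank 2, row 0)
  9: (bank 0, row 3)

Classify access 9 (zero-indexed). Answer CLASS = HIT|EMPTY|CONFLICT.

step 0: bank1 2->2 [HIT]
step 1: bank1 2->2 [HIT]
step 2: bank0 None->3 [EMPTY]
step 3: bank0 3->0 [CONFLICT]
step 4: bank1 2->2 [HIT]
step 5: bank0 0->3 [CONFLICT]
step 6: bank3 None->1 [EMPTY]
step 7: bank2 None->1 [EMPTY]
step 8: bank2 1->0 [CONFLICT]
step 9: bank0 3->3 [HIT]

CLASS = HIT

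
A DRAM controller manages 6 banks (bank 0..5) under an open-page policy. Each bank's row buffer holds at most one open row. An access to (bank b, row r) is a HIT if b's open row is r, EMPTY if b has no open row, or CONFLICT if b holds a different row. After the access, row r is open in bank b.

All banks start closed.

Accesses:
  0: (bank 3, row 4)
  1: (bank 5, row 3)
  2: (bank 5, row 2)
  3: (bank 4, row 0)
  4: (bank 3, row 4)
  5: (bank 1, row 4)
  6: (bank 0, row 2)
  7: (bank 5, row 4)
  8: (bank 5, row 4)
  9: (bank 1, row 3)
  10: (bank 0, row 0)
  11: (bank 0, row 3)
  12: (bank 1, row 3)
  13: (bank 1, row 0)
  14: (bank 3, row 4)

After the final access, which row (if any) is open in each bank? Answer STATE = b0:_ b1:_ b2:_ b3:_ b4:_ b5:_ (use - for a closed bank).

#0 (3,4) E
#1 (5,3) E
#2 (5,2) C  (was 3)
#3 (4,0) E
#4 (3,4) H  (was 4)
#5 (1,4) E
#6 (0,2) E
#7 (5,4) C  (was 2)
#8 (5,4) H  (was 4)
#9 (1,3) C  (was 4)
#10 (0,0) C  (was 2)
#11 (0,3) C  (was 0)
#12 (1,3) H  (was 3)
#13 (1,0) C  (was 3)
#14 (3,4) H  (was 4)

STATE = b0:3 b1:0 b2:- b3:4 b4:0 b5:4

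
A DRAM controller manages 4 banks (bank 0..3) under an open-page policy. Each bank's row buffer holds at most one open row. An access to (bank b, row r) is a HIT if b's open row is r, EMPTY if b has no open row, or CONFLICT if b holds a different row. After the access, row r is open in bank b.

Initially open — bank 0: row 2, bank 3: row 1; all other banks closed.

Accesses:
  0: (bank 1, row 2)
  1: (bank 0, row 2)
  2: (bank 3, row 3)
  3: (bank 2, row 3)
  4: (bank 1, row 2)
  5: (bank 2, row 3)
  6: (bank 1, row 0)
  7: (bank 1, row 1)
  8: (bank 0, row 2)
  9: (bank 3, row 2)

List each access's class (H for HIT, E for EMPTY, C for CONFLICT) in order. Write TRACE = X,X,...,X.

TRACE = E,H,C,E,H,H,C,C,H,C

step 0: bank1 None->2 [EMPTY]
step 1: bank0 2->2 [HIT]
step 2: bank3 1->3 [CONFLICT]
step 3: bank2 None->3 [EMPTY]
step 4: bank1 2->2 [HIT]
step 5: bank2 3->3 [HIT]
step 6: bank1 2->0 [CONFLICT]
step 7: bank1 0->1 [CONFLICT]
step 8: bank0 2->2 [HIT]
step 9: bank3 3->2 [CONFLICT]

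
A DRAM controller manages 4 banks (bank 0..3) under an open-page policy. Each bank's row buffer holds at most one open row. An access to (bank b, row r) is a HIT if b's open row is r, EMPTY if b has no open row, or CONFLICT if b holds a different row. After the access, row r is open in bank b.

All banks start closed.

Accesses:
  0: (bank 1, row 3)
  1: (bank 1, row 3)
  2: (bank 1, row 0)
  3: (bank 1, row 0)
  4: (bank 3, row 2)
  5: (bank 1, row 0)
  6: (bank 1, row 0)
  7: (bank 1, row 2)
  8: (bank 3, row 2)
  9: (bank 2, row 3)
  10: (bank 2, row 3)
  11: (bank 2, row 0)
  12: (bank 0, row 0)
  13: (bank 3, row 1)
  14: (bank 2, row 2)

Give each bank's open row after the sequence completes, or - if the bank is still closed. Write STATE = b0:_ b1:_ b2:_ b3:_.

STATE = b0:0 b1:2 b2:2 b3:1

  [0] b1 r3: no row ⇒ E
  [1] b1 r3: had r3 ⇒ H
  [2] b1 r0: had r3 ⇒ C
  [3] b1 r0: had r0 ⇒ H
  [4] b3 r2: no row ⇒ E
  [5] b1 r0: had r0 ⇒ H
  [6] b1 r0: had r0 ⇒ H
  [7] b1 r2: had r0 ⇒ C
  [8] b3 r2: had r2 ⇒ H
  [9] b2 r3: no row ⇒ E
  [10] b2 r3: had r3 ⇒ H
  [11] b2 r0: had r3 ⇒ C
  [12] b0 r0: no row ⇒ E
  [13] b3 r1: had r2 ⇒ C
  [14] b2 r2: had r0 ⇒ C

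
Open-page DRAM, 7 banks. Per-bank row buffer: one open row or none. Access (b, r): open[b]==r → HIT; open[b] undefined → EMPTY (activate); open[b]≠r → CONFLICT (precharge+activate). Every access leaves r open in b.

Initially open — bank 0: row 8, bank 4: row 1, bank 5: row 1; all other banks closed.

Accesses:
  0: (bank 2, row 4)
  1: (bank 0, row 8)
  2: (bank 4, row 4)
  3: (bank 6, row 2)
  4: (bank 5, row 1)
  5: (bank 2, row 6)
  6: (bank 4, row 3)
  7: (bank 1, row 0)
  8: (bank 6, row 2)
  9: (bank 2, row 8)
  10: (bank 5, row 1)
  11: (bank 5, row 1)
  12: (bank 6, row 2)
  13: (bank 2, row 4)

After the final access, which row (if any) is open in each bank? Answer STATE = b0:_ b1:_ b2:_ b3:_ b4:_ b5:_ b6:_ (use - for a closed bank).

  [0] b2 r4: no row ⇒ E
  [1] b0 r8: had r8 ⇒ H
  [2] b4 r4: had r1 ⇒ C
  [3] b6 r2: no row ⇒ E
  [4] b5 r1: had r1 ⇒ H
  [5] b2 r6: had r4 ⇒ C
  [6] b4 r3: had r4 ⇒ C
  [7] b1 r0: no row ⇒ E
  [8] b6 r2: had r2 ⇒ H
  [9] b2 r8: had r6 ⇒ C
  [10] b5 r1: had r1 ⇒ H
  [11] b5 r1: had r1 ⇒ H
  [12] b6 r2: had r2 ⇒ H
  [13] b2 r4: had r8 ⇒ C

STATE = b0:8 b1:0 b2:4 b3:- b4:3 b5:1 b6:2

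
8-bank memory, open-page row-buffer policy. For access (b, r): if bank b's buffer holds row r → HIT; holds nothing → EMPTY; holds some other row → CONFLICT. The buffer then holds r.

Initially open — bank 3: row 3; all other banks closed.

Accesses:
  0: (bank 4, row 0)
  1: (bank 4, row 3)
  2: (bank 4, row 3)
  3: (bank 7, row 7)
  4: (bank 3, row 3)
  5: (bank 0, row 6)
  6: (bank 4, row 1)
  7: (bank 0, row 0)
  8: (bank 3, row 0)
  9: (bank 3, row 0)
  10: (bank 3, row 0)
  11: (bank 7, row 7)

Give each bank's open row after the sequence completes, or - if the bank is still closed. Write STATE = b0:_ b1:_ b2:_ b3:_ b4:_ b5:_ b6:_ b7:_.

  [0] b4 r0: no row ⇒ E
  [1] b4 r3: had r0 ⇒ C
  [2] b4 r3: had r3 ⇒ H
  [3] b7 r7: no row ⇒ E
  [4] b3 r3: had r3 ⇒ H
  [5] b0 r6: no row ⇒ E
  [6] b4 r1: had r3 ⇒ C
  [7] b0 r0: had r6 ⇒ C
  [8] b3 r0: had r3 ⇒ C
  [9] b3 r0: had r0 ⇒ H
  [10] b3 r0: had r0 ⇒ H
  [11] b7 r7: had r7 ⇒ H

STATE = b0:0 b1:- b2:- b3:0 b4:1 b5:- b6:- b7:7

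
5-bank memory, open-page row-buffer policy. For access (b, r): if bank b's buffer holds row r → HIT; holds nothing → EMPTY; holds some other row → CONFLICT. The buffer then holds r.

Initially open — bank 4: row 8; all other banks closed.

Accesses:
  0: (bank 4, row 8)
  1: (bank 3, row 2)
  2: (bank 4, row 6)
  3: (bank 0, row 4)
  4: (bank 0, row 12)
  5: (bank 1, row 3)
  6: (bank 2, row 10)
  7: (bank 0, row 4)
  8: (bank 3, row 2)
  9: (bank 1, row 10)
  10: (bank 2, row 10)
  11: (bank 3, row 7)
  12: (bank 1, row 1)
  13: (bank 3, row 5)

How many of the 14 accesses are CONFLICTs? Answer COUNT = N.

0: bank 4 row 8 — prev 8 → HIT
1: bank 3 row 2 — prev None → EMPTY
2: bank 4 row 6 — prev 8 → CONFLICT
3: bank 0 row 4 — prev None → EMPTY
4: bank 0 row 12 — prev 4 → CONFLICT
5: bank 1 row 3 — prev None → EMPTY
6: bank 2 row 10 — prev None → EMPTY
7: bank 0 row 4 — prev 12 → CONFLICT
8: bank 3 row 2 — prev 2 → HIT
9: bank 1 row 10 — prev 3 → CONFLICT
10: bank 2 row 10 — prev 10 → HIT
11: bank 3 row 7 — prev 2 → CONFLICT
12: bank 1 row 1 — prev 10 → CONFLICT
13: bank 3 row 5 — prev 7 → CONFLICT

COUNT = 7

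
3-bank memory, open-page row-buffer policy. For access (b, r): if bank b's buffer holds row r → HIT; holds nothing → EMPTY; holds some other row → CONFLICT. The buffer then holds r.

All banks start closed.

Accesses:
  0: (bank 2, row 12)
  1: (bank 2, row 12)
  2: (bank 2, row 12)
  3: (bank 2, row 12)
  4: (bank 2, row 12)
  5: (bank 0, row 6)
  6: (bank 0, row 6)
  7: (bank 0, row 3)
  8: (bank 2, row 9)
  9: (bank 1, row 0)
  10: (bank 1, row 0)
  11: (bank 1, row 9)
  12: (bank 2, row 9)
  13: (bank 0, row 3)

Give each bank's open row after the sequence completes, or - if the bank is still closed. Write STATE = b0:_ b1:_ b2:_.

step 0: bank2 None->12 [EMPTY]
step 1: bank2 12->12 [HIT]
step 2: bank2 12->12 [HIT]
step 3: bank2 12->12 [HIT]
step 4: bank2 12->12 [HIT]
step 5: bank0 None->6 [EMPTY]
step 6: bank0 6->6 [HIT]
step 7: bank0 6->3 [CONFLICT]
step 8: bank2 12->9 [CONFLICT]
step 9: bank1 None->0 [EMPTY]
step 10: bank1 0->0 [HIT]
step 11: bank1 0->9 [CONFLICT]
step 12: bank2 9->9 [HIT]
step 13: bank0 3->3 [HIT]

STATE = b0:3 b1:9 b2:9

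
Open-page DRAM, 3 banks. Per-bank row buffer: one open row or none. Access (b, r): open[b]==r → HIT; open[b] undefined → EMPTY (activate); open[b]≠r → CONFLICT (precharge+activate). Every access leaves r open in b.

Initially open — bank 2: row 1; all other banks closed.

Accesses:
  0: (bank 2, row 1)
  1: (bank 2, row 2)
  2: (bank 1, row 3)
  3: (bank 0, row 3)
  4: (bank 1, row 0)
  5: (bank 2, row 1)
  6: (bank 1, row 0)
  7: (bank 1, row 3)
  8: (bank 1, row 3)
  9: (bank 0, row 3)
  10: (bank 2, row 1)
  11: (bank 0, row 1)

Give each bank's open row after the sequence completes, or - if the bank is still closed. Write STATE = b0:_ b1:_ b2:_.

  [0] b2 r1: had r1 ⇒ H
  [1] b2 r2: had r1 ⇒ C
  [2] b1 r3: no row ⇒ E
  [3] b0 r3: no row ⇒ E
  [4] b1 r0: had r3 ⇒ C
  [5] b2 r1: had r2 ⇒ C
  [6] b1 r0: had r0 ⇒ H
  [7] b1 r3: had r0 ⇒ C
  [8] b1 r3: had r3 ⇒ H
  [9] b0 r3: had r3 ⇒ H
  [10] b2 r1: had r1 ⇒ H
  [11] b0 r1: had r3 ⇒ C

STATE = b0:1 b1:3 b2:1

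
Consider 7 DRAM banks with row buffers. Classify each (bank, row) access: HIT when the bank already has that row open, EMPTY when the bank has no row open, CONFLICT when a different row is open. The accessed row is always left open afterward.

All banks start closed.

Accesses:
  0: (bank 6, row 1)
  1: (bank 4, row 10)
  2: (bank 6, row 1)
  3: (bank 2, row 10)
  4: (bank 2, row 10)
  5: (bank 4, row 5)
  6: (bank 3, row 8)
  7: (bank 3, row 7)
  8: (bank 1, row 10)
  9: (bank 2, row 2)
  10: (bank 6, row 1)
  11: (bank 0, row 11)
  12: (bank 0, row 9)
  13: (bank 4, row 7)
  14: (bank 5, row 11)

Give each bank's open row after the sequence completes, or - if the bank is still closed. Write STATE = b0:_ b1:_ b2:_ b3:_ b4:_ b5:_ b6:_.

STATE = b0:9 b1:10 b2:2 b3:7 b4:7 b5:11 b6:1

step 0: bank6 None->1 [EMPTY]
step 1: bank4 None->10 [EMPTY]
step 2: bank6 1->1 [HIT]
step 3: bank2 None->10 [EMPTY]
step 4: bank2 10->10 [HIT]
step 5: bank4 10->5 [CONFLICT]
step 6: bank3 None->8 [EMPTY]
step 7: bank3 8->7 [CONFLICT]
step 8: bank1 None->10 [EMPTY]
step 9: bank2 10->2 [CONFLICT]
step 10: bank6 1->1 [HIT]
step 11: bank0 None->11 [EMPTY]
step 12: bank0 11->9 [CONFLICT]
step 13: bank4 5->7 [CONFLICT]
step 14: bank5 None->11 [EMPTY]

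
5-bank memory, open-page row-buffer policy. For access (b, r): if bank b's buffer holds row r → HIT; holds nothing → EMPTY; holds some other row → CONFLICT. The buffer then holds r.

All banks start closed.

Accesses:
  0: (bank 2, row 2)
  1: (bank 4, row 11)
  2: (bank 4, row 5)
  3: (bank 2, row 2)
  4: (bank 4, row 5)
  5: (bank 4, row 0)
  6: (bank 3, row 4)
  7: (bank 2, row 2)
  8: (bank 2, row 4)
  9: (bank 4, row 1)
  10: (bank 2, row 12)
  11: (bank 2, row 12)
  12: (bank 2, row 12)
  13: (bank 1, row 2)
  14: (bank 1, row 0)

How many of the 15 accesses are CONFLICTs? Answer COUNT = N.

0: bank 2 row 2 — prev None → EMPTY
1: bank 4 row 11 — prev None → EMPTY
2: bank 4 row 5 — prev 11 → CONFLICT
3: bank 2 row 2 — prev 2 → HIT
4: bank 4 row 5 — prev 5 → HIT
5: bank 4 row 0 — prev 5 → CONFLICT
6: bank 3 row 4 — prev None → EMPTY
7: bank 2 row 2 — prev 2 → HIT
8: bank 2 row 4 — prev 2 → CONFLICT
9: bank 4 row 1 — prev 0 → CONFLICT
10: bank 2 row 12 — prev 4 → CONFLICT
11: bank 2 row 12 — prev 12 → HIT
12: bank 2 row 12 — prev 12 → HIT
13: bank 1 row 2 — prev None → EMPTY
14: bank 1 row 0 — prev 2 → CONFLICT

COUNT = 6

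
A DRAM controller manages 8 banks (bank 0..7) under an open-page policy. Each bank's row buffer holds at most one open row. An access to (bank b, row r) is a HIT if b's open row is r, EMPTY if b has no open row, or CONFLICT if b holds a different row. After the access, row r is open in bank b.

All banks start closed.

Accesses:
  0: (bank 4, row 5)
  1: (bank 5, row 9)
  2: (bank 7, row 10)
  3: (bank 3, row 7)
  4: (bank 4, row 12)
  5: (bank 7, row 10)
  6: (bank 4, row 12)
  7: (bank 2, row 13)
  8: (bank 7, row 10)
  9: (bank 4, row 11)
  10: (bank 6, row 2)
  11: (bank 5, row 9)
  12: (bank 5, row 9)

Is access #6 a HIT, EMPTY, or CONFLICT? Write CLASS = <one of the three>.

  [0] b4 r5: no row ⇒ E
  [1] b5 r9: no row ⇒ E
  [2] b7 r10: no row ⇒ E
  [3] b3 r7: no row ⇒ E
  [4] b4 r12: had r5 ⇒ C
  [5] b7 r10: had r10 ⇒ H
  [6] b4 r12: had r12 ⇒ H
  [7] b2 r13: no row ⇒ E
  [8] b7 r10: had r10 ⇒ H
  [9] b4 r11: had r12 ⇒ C
  [10] b6 r2: no row ⇒ E
  [11] b5 r9: had r9 ⇒ H
  [12] b5 r9: had r9 ⇒ H

CLASS = HIT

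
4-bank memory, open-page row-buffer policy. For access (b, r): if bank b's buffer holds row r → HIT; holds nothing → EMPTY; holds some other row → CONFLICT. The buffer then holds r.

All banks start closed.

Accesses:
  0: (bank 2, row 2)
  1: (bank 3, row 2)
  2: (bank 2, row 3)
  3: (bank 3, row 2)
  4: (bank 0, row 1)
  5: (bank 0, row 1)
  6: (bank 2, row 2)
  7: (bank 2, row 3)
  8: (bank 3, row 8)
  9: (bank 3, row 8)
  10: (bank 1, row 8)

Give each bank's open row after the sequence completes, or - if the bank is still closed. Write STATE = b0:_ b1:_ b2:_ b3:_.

step 0: bank2 None->2 [EMPTY]
step 1: bank3 None->2 [EMPTY]
step 2: bank2 2->3 [CONFLICT]
step 3: bank3 2->2 [HIT]
step 4: bank0 None->1 [EMPTY]
step 5: bank0 1->1 [HIT]
step 6: bank2 3->2 [CONFLICT]
step 7: bank2 2->3 [CONFLICT]
step 8: bank3 2->8 [CONFLICT]
step 9: bank3 8->8 [HIT]
step 10: bank1 None->8 [EMPTY]

STATE = b0:1 b1:8 b2:3 b3:8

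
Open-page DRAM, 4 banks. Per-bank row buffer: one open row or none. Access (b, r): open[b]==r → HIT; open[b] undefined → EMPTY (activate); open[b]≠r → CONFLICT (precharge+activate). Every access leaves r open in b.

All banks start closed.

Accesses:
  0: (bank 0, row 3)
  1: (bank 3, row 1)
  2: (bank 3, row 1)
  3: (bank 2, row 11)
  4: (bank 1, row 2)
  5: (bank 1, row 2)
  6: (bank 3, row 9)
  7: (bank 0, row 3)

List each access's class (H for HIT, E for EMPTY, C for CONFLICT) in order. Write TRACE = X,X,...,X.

step 0: bank0 None->3 [EMPTY]
step 1: bank3 None->1 [EMPTY]
step 2: bank3 1->1 [HIT]
step 3: bank2 None->11 [EMPTY]
step 4: bank1 None->2 [EMPTY]
step 5: bank1 2->2 [HIT]
step 6: bank3 1->9 [CONFLICT]
step 7: bank0 3->3 [HIT]

TRACE = E,E,H,E,E,H,C,H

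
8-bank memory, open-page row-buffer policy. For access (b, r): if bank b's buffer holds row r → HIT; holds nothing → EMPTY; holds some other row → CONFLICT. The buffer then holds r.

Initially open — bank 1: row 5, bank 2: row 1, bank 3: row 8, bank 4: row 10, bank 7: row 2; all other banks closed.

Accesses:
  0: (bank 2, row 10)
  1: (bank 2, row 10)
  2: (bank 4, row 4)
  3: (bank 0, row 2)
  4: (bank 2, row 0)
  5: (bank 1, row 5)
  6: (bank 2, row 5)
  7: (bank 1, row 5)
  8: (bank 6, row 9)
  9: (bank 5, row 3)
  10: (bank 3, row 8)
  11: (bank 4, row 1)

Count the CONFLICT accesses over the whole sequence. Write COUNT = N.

COUNT = 5

0: bank 2 row 10 — prev 1 → CONFLICT
1: bank 2 row 10 — prev 10 → HIT
2: bank 4 row 4 — prev 10 → CONFLICT
3: bank 0 row 2 — prev None → EMPTY
4: bank 2 row 0 — prev 10 → CONFLICT
5: bank 1 row 5 — prev 5 → HIT
6: bank 2 row 5 — prev 0 → CONFLICT
7: bank 1 row 5 — prev 5 → HIT
8: bank 6 row 9 — prev None → EMPTY
9: bank 5 row 3 — prev None → EMPTY
10: bank 3 row 8 — prev 8 → HIT
11: bank 4 row 1 — prev 4 → CONFLICT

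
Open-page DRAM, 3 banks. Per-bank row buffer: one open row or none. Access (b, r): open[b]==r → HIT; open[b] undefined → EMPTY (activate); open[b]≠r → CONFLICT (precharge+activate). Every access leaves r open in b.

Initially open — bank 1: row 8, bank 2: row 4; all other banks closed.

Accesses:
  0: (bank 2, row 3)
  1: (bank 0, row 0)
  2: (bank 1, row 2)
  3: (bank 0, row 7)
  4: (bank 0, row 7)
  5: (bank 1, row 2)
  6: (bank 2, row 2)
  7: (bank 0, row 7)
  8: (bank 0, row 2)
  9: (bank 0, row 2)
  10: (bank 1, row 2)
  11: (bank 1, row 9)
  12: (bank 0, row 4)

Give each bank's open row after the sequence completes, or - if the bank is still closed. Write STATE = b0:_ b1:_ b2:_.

step 0: bank2 4->3 [CONFLICT]
step 1: bank0 None->0 [EMPTY]
step 2: bank1 8->2 [CONFLICT]
step 3: bank0 0->7 [CONFLICT]
step 4: bank0 7->7 [HIT]
step 5: bank1 2->2 [HIT]
step 6: bank2 3->2 [CONFLICT]
step 7: bank0 7->7 [HIT]
step 8: bank0 7->2 [CONFLICT]
step 9: bank0 2->2 [HIT]
step 10: bank1 2->2 [HIT]
step 11: bank1 2->9 [CONFLICT]
step 12: bank0 2->4 [CONFLICT]

STATE = b0:4 b1:9 b2:2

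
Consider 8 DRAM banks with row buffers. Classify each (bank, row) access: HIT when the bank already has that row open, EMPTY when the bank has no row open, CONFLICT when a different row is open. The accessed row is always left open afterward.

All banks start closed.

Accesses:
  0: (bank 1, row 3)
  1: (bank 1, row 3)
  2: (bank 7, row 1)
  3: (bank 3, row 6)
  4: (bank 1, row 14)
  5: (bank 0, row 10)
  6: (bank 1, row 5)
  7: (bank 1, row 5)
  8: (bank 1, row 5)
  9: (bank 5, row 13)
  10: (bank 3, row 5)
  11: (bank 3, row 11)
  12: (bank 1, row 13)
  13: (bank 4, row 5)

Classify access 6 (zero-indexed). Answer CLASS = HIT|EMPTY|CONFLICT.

0: bank 1 row 3 — prev None → EMPTY
1: bank 1 row 3 — prev 3 → HIT
2: bank 7 row 1 — prev None → EMPTY
3: bank 3 row 6 — prev None → EMPTY
4: bank 1 row 14 — prev 3 → CONFLICT
5: bank 0 row 10 — prev None → EMPTY
6: bank 1 row 5 — prev 14 → CONFLICT
7: bank 1 row 5 — prev 5 → HIT
8: bank 1 row 5 — prev 5 → HIT
9: bank 5 row 13 — prev None → EMPTY
10: bank 3 row 5 — prev 6 → CONFLICT
11: bank 3 row 11 — prev 5 → CONFLICT
12: bank 1 row 13 — prev 5 → CONFLICT
13: bank 4 row 5 — prev None → EMPTY

CLASS = CONFLICT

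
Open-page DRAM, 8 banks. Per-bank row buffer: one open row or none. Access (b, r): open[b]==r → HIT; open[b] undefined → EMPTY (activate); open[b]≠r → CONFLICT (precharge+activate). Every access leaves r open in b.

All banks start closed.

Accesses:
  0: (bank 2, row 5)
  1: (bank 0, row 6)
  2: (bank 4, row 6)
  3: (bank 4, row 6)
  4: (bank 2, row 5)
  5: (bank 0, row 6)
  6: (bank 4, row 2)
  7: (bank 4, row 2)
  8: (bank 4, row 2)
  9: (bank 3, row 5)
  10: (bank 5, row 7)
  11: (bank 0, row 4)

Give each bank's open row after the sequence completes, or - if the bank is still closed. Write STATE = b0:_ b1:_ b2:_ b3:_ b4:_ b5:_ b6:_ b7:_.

STATE = b0:4 b1:- b2:5 b3:5 b4:2 b5:7 b6:- b7:-

step 0: bank2 None->5 [EMPTY]
step 1: bank0 None->6 [EMPTY]
step 2: bank4 None->6 [EMPTY]
step 3: bank4 6->6 [HIT]
step 4: bank2 5->5 [HIT]
step 5: bank0 6->6 [HIT]
step 6: bank4 6->2 [CONFLICT]
step 7: bank4 2->2 [HIT]
step 8: bank4 2->2 [HIT]
step 9: bank3 None->5 [EMPTY]
step 10: bank5 None->7 [EMPTY]
step 11: bank0 6->4 [CONFLICT]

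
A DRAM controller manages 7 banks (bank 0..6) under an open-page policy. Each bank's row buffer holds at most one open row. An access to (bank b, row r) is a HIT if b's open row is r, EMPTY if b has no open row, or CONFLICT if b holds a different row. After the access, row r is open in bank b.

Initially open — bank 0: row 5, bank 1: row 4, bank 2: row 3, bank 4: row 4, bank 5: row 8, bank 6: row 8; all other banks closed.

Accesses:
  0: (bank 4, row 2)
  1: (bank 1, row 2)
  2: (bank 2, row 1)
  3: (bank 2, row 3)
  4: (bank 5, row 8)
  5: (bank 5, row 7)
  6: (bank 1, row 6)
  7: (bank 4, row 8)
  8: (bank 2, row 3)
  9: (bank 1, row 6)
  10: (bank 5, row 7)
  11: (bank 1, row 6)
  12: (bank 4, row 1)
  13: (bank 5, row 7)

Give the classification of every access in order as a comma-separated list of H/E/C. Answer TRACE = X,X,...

0: bank 4 row 2 — prev 4 → CONFLICT
1: bank 1 row 2 — prev 4 → CONFLICT
2: bank 2 row 1 — prev 3 → CONFLICT
3: bank 2 row 3 — prev 1 → CONFLICT
4: bank 5 row 8 — prev 8 → HIT
5: bank 5 row 7 — prev 8 → CONFLICT
6: bank 1 row 6 — prev 2 → CONFLICT
7: bank 4 row 8 — prev 2 → CONFLICT
8: bank 2 row 3 — prev 3 → HIT
9: bank 1 row 6 — prev 6 → HIT
10: bank 5 row 7 — prev 7 → HIT
11: bank 1 row 6 — prev 6 → HIT
12: bank 4 row 1 — prev 8 → CONFLICT
13: bank 5 row 7 — prev 7 → HIT

TRACE = C,C,C,C,H,C,C,C,H,H,H,H,C,H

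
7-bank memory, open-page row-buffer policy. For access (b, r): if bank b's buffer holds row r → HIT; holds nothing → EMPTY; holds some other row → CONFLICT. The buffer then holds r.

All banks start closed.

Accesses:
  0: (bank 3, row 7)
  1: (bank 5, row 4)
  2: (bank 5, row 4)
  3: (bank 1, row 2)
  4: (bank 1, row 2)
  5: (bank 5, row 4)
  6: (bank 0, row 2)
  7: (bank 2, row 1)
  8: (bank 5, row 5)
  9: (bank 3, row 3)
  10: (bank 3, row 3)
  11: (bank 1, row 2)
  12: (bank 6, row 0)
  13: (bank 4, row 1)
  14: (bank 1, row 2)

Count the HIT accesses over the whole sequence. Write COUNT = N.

#0 (3,7) E
#1 (5,4) E
#2 (5,4) H  (was 4)
#3 (1,2) E
#4 (1,2) H  (was 2)
#5 (5,4) H  (was 4)
#6 (0,2) E
#7 (2,1) E
#8 (5,5) C  (was 4)
#9 (3,3) C  (was 7)
#10 (3,3) H  (was 3)
#11 (1,2) H  (was 2)
#12 (6,0) E
#13 (4,1) E
#14 (1,2) H  (was 2)

COUNT = 6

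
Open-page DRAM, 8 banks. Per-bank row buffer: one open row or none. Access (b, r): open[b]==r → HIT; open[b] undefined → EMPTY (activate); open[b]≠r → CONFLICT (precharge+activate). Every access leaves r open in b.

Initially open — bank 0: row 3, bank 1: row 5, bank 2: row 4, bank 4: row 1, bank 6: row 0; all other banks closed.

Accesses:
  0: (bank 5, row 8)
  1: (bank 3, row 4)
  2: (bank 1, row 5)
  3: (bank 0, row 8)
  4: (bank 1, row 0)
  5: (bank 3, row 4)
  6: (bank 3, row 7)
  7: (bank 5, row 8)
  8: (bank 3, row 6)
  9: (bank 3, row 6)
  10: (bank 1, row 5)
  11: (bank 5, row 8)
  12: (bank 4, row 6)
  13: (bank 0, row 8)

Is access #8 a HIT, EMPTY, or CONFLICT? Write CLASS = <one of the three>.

0: bank 5 row 8 — prev None → EMPTY
1: bank 3 row 4 — prev None → EMPTY
2: bank 1 row 5 — prev 5 → HIT
3: bank 0 row 8 — prev 3 → CONFLICT
4: bank 1 row 0 — prev 5 → CONFLICT
5: bank 3 row 4 — prev 4 → HIT
6: bank 3 row 7 — prev 4 → CONFLICT
7: bank 5 row 8 — prev 8 → HIT
8: bank 3 row 6 — prev 7 → CONFLICT
9: bank 3 row 6 — prev 6 → HIT
10: bank 1 row 5 — prev 0 → CONFLICT
11: bank 5 row 8 — prev 8 → HIT
12: bank 4 row 6 — prev 1 → CONFLICT
13: bank 0 row 8 — prev 8 → HIT

CLASS = CONFLICT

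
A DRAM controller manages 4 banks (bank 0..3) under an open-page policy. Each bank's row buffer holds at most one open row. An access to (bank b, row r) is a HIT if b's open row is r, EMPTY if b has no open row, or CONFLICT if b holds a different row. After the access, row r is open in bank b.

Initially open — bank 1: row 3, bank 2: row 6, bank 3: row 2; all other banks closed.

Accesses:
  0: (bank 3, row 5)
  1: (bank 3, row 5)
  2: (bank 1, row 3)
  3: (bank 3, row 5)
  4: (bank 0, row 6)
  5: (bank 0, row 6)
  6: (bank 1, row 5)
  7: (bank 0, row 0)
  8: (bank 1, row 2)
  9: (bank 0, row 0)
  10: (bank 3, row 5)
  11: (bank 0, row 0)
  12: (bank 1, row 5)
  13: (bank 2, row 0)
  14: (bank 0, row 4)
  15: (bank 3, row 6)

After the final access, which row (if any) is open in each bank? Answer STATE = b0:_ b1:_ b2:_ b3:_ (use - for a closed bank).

step 0: bank3 2->5 [CONFLICT]
step 1: bank3 5->5 [HIT]
step 2: bank1 3->3 [HIT]
step 3: bank3 5->5 [HIT]
step 4: bank0 None->6 [EMPTY]
step 5: bank0 6->6 [HIT]
step 6: bank1 3->5 [CONFLICT]
step 7: bank0 6->0 [CONFLICT]
step 8: bank1 5->2 [CONFLICT]
step 9: bank0 0->0 [HIT]
step 10: bank3 5->5 [HIT]
step 11: bank0 0->0 [HIT]
step 12: bank1 2->5 [CONFLICT]
step 13: bank2 6->0 [CONFLICT]
step 14: bank0 0->4 [CONFLICT]
step 15: bank3 5->6 [CONFLICT]

STATE = b0:4 b1:5 b2:0 b3:6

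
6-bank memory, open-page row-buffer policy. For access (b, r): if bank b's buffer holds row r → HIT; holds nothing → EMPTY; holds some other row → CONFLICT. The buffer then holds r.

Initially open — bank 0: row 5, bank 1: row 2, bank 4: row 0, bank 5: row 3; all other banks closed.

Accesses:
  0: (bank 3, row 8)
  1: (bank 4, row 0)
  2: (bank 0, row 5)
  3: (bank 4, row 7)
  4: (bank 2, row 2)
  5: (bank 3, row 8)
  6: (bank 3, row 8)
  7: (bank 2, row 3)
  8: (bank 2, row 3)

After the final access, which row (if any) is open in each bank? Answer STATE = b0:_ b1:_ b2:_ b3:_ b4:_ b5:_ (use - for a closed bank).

STATE = b0:5 b1:2 b2:3 b3:8 b4:7 b5:3

step 0: bank3 None->8 [EMPTY]
step 1: bank4 0->0 [HIT]
step 2: bank0 5->5 [HIT]
step 3: bank4 0->7 [CONFLICT]
step 4: bank2 None->2 [EMPTY]
step 5: bank3 8->8 [HIT]
step 6: bank3 8->8 [HIT]
step 7: bank2 2->3 [CONFLICT]
step 8: bank2 3->3 [HIT]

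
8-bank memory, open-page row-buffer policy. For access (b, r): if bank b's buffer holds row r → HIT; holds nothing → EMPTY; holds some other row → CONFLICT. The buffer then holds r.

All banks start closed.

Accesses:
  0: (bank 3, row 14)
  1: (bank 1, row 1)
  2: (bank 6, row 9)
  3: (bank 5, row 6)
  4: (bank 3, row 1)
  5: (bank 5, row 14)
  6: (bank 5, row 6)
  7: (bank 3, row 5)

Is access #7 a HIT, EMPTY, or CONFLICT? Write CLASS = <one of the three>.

step 0: bank3 None->14 [EMPTY]
step 1: bank1 None->1 [EMPTY]
step 2: bank6 None->9 [EMPTY]
step 3: bank5 None->6 [EMPTY]
step 4: bank3 14->1 [CONFLICT]
step 5: bank5 6->14 [CONFLICT]
step 6: bank5 14->6 [CONFLICT]
step 7: bank3 1->5 [CONFLICT]

CLASS = CONFLICT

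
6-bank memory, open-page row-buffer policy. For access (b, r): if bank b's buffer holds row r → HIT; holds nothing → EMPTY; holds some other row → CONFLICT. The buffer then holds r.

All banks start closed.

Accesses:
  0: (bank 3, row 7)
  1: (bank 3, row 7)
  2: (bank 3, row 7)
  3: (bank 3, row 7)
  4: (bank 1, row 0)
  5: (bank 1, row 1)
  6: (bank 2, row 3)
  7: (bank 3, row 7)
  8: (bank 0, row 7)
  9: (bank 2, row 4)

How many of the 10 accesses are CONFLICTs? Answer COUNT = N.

#0 (3,7) E
#1 (3,7) H  (was 7)
#2 (3,7) H  (was 7)
#3 (3,7) H  (was 7)
#4 (1,0) E
#5 (1,1) C  (was 0)
#6 (2,3) E
#7 (3,7) H  (was 7)
#8 (0,7) E
#9 (2,4) C  (was 3)

COUNT = 2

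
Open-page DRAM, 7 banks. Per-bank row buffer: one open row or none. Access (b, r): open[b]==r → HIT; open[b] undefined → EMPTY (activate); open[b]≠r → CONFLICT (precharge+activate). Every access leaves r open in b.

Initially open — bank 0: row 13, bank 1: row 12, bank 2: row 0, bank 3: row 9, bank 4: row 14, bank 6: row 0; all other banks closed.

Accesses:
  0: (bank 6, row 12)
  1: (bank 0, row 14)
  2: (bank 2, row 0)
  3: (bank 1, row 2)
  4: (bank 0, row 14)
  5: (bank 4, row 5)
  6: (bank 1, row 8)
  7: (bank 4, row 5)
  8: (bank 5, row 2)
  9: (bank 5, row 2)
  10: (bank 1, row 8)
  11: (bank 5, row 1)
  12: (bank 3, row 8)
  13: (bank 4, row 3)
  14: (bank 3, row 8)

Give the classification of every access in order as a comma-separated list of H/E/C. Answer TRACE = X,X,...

0: bank 6 row 12 — prev 0 → CONFLICT
1: bank 0 row 14 — prev 13 → CONFLICT
2: bank 2 row 0 — prev 0 → HIT
3: bank 1 row 2 — prev 12 → CONFLICT
4: bank 0 row 14 — prev 14 → HIT
5: bank 4 row 5 — prev 14 → CONFLICT
6: bank 1 row 8 — prev 2 → CONFLICT
7: bank 4 row 5 — prev 5 → HIT
8: bank 5 row 2 — prev None → EMPTY
9: bank 5 row 2 — prev 2 → HIT
10: bank 1 row 8 — prev 8 → HIT
11: bank 5 row 1 — prev 2 → CONFLICT
12: bank 3 row 8 — prev 9 → CONFLICT
13: bank 4 row 3 — prev 5 → CONFLICT
14: bank 3 row 8 — prev 8 → HIT

TRACE = C,C,H,C,H,C,C,H,E,H,H,C,C,C,H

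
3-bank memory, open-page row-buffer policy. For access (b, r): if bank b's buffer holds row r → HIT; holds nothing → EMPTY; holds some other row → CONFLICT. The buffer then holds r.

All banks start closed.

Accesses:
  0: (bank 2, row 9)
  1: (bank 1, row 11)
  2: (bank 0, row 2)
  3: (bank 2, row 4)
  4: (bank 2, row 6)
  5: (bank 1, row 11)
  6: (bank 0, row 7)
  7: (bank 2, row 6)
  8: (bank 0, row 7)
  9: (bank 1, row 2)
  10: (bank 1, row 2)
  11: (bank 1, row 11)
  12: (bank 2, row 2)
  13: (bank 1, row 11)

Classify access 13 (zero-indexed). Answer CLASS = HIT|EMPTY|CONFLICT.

CLASS = HIT

  [0] b2 r9: no row ⇒ E
  [1] b1 r11: no row ⇒ E
  [2] b0 r2: no row ⇒ E
  [3] b2 r4: had r9 ⇒ C
  [4] b2 r6: had r4 ⇒ C
  [5] b1 r11: had r11 ⇒ H
  [6] b0 r7: had r2 ⇒ C
  [7] b2 r6: had r6 ⇒ H
  [8] b0 r7: had r7 ⇒ H
  [9] b1 r2: had r11 ⇒ C
  [10] b1 r2: had r2 ⇒ H
  [11] b1 r11: had r2 ⇒ C
  [12] b2 r2: had r6 ⇒ C
  [13] b1 r11: had r11 ⇒ H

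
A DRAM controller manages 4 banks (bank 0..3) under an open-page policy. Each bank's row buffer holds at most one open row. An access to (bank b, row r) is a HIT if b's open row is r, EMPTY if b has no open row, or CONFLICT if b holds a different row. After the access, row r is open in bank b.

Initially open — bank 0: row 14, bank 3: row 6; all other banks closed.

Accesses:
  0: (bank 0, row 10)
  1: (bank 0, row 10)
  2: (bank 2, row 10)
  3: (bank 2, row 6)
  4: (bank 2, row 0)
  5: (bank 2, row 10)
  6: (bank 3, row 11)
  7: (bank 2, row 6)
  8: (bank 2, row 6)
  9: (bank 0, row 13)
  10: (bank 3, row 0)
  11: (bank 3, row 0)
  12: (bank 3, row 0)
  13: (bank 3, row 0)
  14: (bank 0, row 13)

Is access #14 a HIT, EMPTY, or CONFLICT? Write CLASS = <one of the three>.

  [0] b0 r10: had r14 ⇒ C
  [1] b0 r10: had r10 ⇒ H
  [2] b2 r10: no row ⇒ E
  [3] b2 r6: had r10 ⇒ C
  [4] b2 r0: had r6 ⇒ C
  [5] b2 r10: had r0 ⇒ C
  [6] b3 r11: had r6 ⇒ C
  [7] b2 r6: had r10 ⇒ C
  [8] b2 r6: had r6 ⇒ H
  [9] b0 r13: had r10 ⇒ C
  [10] b3 r0: had r11 ⇒ C
  [11] b3 r0: had r0 ⇒ H
  [12] b3 r0: had r0 ⇒ H
  [13] b3 r0: had r0 ⇒ H
  [14] b0 r13: had r13 ⇒ H

CLASS = HIT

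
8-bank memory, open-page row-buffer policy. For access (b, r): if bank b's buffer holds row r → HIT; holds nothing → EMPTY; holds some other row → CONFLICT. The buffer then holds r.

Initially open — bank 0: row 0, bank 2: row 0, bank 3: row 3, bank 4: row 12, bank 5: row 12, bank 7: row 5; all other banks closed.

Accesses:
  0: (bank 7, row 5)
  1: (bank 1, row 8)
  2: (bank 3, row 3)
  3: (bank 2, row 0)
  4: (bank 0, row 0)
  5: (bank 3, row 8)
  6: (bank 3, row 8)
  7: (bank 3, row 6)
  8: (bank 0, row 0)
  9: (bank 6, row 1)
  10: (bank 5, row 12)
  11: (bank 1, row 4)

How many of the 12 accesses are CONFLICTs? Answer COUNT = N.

COUNT = 3

0: bank 7 row 5 — prev 5 → HIT
1: bank 1 row 8 — prev None → EMPTY
2: bank 3 row 3 — prev 3 → HIT
3: bank 2 row 0 — prev 0 → HIT
4: bank 0 row 0 — prev 0 → HIT
5: bank 3 row 8 — prev 3 → CONFLICT
6: bank 3 row 8 — prev 8 → HIT
7: bank 3 row 6 — prev 8 → CONFLICT
8: bank 0 row 0 — prev 0 → HIT
9: bank 6 row 1 — prev None → EMPTY
10: bank 5 row 12 — prev 12 → HIT
11: bank 1 row 4 — prev 8 → CONFLICT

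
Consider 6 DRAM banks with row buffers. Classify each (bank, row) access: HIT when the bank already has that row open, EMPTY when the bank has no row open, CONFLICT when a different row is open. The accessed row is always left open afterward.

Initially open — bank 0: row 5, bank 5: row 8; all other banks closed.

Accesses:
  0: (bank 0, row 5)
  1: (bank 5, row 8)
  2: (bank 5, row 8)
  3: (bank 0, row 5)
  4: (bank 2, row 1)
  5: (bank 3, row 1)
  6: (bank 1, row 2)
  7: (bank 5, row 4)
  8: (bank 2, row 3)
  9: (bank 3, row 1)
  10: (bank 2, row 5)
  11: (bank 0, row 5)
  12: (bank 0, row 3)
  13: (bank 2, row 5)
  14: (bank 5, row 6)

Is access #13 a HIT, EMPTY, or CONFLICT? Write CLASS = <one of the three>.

0: bank 0 row 5 — prev 5 → HIT
1: bank 5 row 8 — prev 8 → HIT
2: bank 5 row 8 — prev 8 → HIT
3: bank 0 row 5 — prev 5 → HIT
4: bank 2 row 1 — prev None → EMPTY
5: bank 3 row 1 — prev None → EMPTY
6: bank 1 row 2 — prev None → EMPTY
7: bank 5 row 4 — prev 8 → CONFLICT
8: bank 2 row 3 — prev 1 → CONFLICT
9: bank 3 row 1 — prev 1 → HIT
10: bank 2 row 5 — prev 3 → CONFLICT
11: bank 0 row 5 — prev 5 → HIT
12: bank 0 row 3 — prev 5 → CONFLICT
13: bank 2 row 5 — prev 5 → HIT
14: bank 5 row 6 — prev 4 → CONFLICT

CLASS = HIT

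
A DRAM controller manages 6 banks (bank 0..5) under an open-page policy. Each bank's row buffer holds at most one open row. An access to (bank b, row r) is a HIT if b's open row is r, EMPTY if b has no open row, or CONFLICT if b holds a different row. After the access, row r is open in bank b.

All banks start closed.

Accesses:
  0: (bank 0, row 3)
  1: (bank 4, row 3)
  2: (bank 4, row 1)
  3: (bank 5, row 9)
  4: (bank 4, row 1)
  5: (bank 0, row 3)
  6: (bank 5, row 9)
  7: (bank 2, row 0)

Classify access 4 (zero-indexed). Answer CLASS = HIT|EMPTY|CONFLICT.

step 0: bank0 None->3 [EMPTY]
step 1: bank4 None->3 [EMPTY]
step 2: bank4 3->1 [CONFLICT]
step 3: bank5 None->9 [EMPTY]
step 4: bank4 1->1 [HIT]
step 5: bank0 3->3 [HIT]
step 6: bank5 9->9 [HIT]
step 7: bank2 None->0 [EMPTY]

CLASS = HIT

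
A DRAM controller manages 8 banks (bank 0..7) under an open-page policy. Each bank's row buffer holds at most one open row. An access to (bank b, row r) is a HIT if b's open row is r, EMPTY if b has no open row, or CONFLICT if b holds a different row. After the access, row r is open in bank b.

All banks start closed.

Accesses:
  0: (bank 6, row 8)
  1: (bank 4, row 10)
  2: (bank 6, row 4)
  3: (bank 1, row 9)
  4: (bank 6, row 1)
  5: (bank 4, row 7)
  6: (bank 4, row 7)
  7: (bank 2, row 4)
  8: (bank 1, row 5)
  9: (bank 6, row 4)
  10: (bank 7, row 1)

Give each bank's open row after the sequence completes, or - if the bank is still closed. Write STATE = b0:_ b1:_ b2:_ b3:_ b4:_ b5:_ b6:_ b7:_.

step 0: bank6 None->8 [EMPTY]
step 1: bank4 None->10 [EMPTY]
step 2: bank6 8->4 [CONFLICT]
step 3: bank1 None->9 [EMPTY]
step 4: bank6 4->1 [CONFLICT]
step 5: bank4 10->7 [CONFLICT]
step 6: bank4 7->7 [HIT]
step 7: bank2 None->4 [EMPTY]
step 8: bank1 9->5 [CONFLICT]
step 9: bank6 1->4 [CONFLICT]
step 10: bank7 None->1 [EMPTY]

STATE = b0:- b1:5 b2:4 b3:- b4:7 b5:- b6:4 b7:1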